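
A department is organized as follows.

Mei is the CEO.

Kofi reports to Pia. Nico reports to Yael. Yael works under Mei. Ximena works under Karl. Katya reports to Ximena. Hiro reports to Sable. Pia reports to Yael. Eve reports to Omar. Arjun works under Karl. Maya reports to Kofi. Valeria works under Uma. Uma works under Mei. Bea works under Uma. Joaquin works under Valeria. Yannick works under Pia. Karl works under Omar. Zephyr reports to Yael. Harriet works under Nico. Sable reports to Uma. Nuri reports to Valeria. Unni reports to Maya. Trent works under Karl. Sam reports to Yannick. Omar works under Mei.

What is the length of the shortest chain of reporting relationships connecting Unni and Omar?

Unni is 5 levels below Mei, and Omar is 1 level below Mei (their lowest common manager). The shortest path runs up from Unni to Mei and back down to Omar: 5 + 1 = 6 links.

6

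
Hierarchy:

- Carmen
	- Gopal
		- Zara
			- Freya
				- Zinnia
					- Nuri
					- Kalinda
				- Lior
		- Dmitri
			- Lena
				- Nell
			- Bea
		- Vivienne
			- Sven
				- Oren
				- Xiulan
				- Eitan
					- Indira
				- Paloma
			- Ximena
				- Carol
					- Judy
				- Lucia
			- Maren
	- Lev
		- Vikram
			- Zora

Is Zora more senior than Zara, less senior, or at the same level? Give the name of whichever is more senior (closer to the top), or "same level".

Zora is 3 levels below Carmen; Zara is 2. Zara is higher.

Zara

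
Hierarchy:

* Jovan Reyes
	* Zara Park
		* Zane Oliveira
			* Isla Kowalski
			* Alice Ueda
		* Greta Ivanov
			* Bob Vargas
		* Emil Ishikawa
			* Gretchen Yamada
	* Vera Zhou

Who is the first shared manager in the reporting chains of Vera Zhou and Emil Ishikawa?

Jovan Reyes

Vera Zhou's chain of managers is Jovan Reyes. Emil Ishikawa's chain of managers is Zara Park, Jovan Reyes. The first manager that appears in both chains is Jovan Reyes.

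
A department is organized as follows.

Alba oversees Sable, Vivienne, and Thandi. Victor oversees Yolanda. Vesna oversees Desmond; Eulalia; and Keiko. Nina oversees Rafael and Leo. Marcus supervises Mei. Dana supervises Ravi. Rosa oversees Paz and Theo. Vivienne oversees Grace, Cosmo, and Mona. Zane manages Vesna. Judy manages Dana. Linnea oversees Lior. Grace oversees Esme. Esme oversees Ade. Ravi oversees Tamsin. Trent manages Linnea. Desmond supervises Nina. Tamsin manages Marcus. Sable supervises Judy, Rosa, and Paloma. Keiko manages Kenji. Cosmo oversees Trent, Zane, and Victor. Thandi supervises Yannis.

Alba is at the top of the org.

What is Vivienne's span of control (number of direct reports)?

3

Vivienne directly manages Cosmo, Mona, Grace. That is 3 direct reports.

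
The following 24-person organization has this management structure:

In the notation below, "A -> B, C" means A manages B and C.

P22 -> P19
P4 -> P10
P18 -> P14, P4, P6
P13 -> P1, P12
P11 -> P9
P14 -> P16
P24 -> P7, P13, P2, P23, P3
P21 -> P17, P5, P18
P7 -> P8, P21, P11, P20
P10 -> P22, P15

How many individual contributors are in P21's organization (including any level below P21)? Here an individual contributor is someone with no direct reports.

6

The people in P21's organization with no one reporting to them are P6, P15, P19, P16, P5, P17. That is 6.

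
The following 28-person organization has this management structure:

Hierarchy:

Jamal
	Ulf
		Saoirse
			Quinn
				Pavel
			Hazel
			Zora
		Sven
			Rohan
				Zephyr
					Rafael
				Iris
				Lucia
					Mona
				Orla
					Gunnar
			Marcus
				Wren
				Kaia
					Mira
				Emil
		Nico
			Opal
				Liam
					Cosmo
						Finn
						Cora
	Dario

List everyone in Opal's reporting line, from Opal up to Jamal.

Opal -> Nico -> Ulf -> Jamal

Opal reports to Nico. Nico reports to Ulf. Ulf reports to Jamal. Jamal is at the top.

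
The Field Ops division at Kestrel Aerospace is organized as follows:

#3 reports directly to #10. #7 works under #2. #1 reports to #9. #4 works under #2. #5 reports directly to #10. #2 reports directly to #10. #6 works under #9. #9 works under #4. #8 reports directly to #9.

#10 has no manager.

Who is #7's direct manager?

#2

#7 reports directly to #2.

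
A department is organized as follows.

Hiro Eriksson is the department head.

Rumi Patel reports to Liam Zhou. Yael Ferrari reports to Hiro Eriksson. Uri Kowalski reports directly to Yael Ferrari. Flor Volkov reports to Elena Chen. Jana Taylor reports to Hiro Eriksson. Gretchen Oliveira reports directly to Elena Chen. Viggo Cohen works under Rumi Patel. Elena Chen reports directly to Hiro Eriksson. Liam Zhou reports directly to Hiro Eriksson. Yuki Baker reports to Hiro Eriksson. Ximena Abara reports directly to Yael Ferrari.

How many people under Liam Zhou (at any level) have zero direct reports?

1

The only person in Liam Zhou's organization with no one reporting to them is Viggo Cohen. That is 1.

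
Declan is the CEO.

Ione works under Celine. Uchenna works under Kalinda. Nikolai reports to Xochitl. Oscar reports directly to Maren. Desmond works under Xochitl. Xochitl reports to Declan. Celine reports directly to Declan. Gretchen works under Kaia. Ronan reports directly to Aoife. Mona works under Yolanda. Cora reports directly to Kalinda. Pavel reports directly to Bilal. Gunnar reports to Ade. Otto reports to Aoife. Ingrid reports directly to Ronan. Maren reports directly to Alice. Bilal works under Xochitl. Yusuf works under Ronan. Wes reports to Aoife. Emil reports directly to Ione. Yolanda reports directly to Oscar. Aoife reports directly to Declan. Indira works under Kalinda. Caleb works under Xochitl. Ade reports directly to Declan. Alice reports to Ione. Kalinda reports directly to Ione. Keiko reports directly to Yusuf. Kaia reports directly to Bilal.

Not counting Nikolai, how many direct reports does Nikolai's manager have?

3

Nikolai reports to Xochitl. Xochitl's other direct reports are Bilal, Desmond, Caleb — 3 peers.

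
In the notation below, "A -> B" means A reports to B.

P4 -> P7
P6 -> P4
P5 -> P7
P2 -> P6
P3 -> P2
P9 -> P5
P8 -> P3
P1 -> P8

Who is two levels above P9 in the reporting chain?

P7

P9 reports to P5, and P5 reports to P7. So P9's skip-level manager is P7.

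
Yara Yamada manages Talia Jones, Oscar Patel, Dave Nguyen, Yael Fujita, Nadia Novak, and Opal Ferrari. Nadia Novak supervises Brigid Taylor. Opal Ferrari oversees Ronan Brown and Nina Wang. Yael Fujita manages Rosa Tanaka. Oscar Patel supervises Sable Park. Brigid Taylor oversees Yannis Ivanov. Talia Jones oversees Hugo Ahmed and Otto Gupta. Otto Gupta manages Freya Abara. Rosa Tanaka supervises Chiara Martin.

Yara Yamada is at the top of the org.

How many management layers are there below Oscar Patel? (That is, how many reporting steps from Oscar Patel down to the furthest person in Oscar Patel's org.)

The longest chain under Oscar Patel runs Oscar Patel → Sable Park, which is 1 level below Oscar Patel.

1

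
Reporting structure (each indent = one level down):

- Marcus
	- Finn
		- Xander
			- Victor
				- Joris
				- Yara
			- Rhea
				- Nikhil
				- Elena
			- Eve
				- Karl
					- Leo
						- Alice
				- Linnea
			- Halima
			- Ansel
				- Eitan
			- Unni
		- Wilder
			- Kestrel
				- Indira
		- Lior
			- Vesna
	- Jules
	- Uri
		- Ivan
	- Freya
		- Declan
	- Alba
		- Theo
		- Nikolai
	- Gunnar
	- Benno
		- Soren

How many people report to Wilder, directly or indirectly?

2

Wilder directly manages Kestrel. Under Kestrel: Indira (1). That's 2 in total.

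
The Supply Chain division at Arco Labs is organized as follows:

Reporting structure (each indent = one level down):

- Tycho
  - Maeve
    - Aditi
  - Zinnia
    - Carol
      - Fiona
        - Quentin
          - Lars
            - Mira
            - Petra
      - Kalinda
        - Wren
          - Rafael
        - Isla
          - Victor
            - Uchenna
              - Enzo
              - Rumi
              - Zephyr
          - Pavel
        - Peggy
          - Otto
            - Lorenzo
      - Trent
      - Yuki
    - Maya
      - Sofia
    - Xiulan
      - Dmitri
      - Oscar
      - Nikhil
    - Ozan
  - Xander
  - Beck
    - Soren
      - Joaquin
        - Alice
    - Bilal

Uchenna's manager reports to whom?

Uchenna reports to Victor, and Victor reports to Isla. So Uchenna's skip-level manager is Isla.

Isla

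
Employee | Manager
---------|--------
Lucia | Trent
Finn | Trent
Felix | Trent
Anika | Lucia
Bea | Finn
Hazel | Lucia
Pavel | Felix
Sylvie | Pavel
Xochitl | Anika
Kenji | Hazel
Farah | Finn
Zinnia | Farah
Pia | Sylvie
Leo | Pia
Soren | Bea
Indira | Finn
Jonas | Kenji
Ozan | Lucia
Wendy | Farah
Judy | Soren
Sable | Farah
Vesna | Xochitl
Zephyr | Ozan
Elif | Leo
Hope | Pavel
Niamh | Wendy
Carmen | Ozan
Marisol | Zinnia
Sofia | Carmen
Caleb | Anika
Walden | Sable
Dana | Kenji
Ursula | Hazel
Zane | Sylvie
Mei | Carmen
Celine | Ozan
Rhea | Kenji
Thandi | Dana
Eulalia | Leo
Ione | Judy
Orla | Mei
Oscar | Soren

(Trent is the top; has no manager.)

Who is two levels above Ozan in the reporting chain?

Ozan reports to Lucia, and Lucia reports to Trent. So Ozan's skip-level manager is Trent.

Trent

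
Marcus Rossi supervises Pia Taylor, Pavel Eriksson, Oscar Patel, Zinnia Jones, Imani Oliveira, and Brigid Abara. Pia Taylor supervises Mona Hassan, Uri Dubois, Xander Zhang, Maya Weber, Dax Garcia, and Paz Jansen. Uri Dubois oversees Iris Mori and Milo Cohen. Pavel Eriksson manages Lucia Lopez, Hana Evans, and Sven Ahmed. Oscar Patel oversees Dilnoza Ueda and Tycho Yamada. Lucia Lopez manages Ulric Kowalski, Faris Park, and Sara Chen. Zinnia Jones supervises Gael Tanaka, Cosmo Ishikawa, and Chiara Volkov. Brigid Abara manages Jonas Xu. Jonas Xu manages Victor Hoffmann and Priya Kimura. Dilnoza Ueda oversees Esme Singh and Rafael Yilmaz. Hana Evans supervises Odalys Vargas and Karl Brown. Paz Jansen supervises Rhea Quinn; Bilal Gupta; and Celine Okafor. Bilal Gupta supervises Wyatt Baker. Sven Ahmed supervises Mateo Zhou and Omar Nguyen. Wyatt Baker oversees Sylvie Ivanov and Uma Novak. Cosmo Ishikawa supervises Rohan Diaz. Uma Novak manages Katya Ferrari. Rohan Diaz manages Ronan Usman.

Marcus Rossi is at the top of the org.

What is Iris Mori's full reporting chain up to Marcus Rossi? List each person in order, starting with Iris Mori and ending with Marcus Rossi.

Iris Mori reports to Uri Dubois. Uri Dubois reports to Pia Taylor. Pia Taylor reports to Marcus Rossi. Marcus Rossi is at the top.

Iris Mori -> Uri Dubois -> Pia Taylor -> Marcus Rossi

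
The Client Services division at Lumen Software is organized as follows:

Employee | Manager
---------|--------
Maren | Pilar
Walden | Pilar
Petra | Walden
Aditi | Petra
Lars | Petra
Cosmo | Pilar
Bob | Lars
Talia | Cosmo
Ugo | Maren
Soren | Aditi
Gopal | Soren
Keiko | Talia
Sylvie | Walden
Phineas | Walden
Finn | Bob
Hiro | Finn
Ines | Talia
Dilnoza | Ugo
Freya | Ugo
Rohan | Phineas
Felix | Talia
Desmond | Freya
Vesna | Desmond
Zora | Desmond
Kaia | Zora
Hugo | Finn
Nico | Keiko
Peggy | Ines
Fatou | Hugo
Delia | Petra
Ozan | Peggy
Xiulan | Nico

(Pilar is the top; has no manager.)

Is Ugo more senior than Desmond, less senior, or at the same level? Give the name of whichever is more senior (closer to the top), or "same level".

Ugo is 2 levels below Pilar; Desmond is 4. Ugo is higher.

Ugo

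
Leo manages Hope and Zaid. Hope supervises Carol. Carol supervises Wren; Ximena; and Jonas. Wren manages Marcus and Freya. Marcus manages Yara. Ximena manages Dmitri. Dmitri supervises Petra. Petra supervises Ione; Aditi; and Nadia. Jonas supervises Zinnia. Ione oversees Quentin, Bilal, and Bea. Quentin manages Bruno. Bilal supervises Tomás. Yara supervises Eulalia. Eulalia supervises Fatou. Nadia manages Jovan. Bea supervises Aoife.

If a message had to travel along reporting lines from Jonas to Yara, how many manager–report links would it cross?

Jonas is 1 level below Carol, and Yara is 3 levels below Carol (their lowest common manager). The shortest path runs up from Jonas to Carol and back down to Yara: 1 + 3 = 4 links.

4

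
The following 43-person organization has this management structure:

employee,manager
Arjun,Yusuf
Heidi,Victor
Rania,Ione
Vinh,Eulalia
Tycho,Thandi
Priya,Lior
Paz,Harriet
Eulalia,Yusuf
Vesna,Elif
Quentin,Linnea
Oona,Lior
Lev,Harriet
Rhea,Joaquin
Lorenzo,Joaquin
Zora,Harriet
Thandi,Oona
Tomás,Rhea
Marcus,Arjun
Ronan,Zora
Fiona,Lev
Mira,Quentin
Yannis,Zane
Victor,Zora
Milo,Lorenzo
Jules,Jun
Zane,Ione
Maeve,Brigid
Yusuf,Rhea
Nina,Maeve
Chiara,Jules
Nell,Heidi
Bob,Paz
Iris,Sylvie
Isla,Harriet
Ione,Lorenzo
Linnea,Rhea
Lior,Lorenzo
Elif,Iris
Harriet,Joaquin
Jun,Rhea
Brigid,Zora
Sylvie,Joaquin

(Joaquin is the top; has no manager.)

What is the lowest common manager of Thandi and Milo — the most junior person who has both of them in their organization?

Thandi's chain of managers is Oona, Lior, Lorenzo, Joaquin. Milo's chain of managers is Lorenzo, Joaquin. The first manager that appears in both chains is Lorenzo.

Lorenzo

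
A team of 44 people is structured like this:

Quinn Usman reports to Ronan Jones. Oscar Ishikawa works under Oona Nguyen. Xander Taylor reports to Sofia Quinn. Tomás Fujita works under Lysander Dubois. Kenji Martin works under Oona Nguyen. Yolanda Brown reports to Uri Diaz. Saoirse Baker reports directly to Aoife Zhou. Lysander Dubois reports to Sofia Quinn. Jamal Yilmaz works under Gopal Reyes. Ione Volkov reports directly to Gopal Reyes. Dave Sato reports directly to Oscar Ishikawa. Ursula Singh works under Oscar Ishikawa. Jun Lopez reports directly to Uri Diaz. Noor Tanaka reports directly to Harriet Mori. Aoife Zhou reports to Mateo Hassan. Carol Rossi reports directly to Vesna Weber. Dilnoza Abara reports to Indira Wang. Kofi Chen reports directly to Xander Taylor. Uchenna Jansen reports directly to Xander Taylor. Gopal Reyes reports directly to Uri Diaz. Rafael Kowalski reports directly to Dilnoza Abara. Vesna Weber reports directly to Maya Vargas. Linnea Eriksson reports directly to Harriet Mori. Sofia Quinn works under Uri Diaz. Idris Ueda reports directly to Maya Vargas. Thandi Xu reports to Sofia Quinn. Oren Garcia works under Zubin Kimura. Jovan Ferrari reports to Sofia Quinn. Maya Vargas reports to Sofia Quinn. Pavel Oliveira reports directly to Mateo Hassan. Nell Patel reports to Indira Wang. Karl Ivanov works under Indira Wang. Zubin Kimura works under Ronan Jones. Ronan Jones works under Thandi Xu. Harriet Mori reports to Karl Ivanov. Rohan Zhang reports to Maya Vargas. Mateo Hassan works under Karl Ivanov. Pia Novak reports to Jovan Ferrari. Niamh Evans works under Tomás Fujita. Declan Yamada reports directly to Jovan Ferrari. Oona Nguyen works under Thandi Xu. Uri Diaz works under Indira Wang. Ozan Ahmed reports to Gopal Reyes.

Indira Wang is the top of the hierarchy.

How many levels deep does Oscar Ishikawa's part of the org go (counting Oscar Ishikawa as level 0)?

The longest chain under Oscar Ishikawa runs Oscar Ishikawa → Ursula Singh, which is 1 level below Oscar Ishikawa.

1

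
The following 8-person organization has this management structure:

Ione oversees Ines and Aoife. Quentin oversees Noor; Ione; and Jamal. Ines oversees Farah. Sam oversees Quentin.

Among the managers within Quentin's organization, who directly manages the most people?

Direct-report counts within Quentin's organization: Quentin has 3; Ione has 2; Ines has 1. The largest is 3, held by Quentin.

Quentin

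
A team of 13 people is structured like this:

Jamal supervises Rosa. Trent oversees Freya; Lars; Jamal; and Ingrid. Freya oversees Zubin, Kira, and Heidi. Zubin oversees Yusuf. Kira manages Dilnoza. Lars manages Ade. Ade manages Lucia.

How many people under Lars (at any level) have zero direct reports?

1

The only person in Lars's organization with no one reporting to them is Lucia. That is 1.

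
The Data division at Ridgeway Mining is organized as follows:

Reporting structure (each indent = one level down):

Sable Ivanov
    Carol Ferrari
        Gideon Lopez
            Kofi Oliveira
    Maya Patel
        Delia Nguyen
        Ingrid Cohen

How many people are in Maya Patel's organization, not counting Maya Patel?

2

Maya Patel directly manages Delia Nguyen, Ingrid Cohen. Delia Nguyen has no reports. Ingrid Cohen has no reports. So Maya Patel's organization is 2 direct reports plus everyone under them: 1 + 1 = 2.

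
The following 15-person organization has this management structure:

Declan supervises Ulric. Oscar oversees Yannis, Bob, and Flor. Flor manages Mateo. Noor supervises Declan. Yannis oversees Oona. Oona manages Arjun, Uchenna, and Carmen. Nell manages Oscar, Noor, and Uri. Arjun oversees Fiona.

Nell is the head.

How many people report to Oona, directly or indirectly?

Oona directly manages Arjun, Uchenna, Carmen. Under Arjun: Fiona (1). Uchenna has no reports. Carmen has no reports. So Oona's organization is 3 direct reports plus everyone under them: 2 + 1 + 1 = 4.

4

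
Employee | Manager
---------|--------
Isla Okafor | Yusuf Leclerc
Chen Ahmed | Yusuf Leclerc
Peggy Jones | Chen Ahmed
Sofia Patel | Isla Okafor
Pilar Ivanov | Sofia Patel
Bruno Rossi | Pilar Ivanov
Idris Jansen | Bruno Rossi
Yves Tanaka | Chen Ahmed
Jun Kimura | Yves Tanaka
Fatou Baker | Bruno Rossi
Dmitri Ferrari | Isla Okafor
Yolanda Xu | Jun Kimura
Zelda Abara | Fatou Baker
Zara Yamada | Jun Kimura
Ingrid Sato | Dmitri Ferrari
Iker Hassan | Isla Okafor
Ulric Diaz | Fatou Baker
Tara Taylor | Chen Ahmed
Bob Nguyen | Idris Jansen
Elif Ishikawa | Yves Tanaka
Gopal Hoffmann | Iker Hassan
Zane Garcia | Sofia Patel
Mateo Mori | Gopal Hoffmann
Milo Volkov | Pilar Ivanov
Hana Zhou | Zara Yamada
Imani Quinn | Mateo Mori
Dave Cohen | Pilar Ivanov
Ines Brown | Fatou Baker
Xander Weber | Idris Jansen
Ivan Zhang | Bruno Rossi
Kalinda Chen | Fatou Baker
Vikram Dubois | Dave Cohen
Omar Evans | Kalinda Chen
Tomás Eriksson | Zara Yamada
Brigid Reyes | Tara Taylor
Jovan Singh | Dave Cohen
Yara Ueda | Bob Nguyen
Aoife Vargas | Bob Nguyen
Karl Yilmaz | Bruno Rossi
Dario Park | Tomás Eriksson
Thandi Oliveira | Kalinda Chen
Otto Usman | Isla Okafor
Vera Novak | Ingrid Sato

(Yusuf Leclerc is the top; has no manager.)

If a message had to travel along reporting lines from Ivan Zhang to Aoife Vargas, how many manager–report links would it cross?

4

Ivan Zhang is 1 level below Bruno Rossi, and Aoife Vargas is 3 levels below Bruno Rossi (their lowest common manager). The shortest path runs up from Ivan Zhang to Bruno Rossi and back down to Aoife Vargas: 1 + 3 = 4 links.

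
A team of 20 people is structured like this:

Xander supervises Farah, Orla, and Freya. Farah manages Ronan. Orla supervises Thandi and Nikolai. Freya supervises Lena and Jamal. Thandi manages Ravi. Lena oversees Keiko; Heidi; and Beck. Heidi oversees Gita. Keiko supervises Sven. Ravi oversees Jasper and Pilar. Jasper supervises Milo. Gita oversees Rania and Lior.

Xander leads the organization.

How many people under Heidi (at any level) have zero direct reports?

The people in Heidi's organization with no one reporting to them are Lior, Rania. That is 2.

2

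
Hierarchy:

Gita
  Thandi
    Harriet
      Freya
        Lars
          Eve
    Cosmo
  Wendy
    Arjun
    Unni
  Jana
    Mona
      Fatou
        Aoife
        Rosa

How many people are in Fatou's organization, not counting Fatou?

Fatou directly manages Aoife, Rosa. Aoife has no reports. Rosa has no reports. So Fatou's organization is 2 direct reports plus everyone under them: 1 + 1 = 2.

2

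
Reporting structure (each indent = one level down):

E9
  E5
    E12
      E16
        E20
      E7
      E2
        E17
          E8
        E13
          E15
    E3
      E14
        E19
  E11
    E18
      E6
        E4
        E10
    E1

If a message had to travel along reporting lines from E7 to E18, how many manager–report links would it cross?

5

E7 is 3 levels below E9, and E18 is 2 levels below E9 (their lowest common manager). The shortest path runs up from E7 to E9 and back down to E18: 3 + 2 = 5 links.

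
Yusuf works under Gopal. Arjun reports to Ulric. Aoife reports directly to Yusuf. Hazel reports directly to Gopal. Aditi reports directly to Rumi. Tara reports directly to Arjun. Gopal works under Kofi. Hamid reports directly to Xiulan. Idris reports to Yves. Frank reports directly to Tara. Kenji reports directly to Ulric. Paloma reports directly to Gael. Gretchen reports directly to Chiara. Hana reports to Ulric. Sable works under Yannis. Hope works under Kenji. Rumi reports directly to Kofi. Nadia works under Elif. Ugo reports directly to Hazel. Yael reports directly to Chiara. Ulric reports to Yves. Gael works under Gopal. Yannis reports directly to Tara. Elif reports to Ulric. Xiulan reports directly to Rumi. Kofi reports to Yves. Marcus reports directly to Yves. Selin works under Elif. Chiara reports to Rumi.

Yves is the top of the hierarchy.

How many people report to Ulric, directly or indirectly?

11

Ulric directly manages Arjun, Kenji, Hana, Elif. Under Arjun: Tara, Yannis, Sable, Frank (4). Under Kenji: Hope (1). Hana has no reports. Under Elif: Selin, Nadia (2). So Ulric's organization is 4 direct reports plus everyone under them: 5 + 2 + 1 + 3 = 11.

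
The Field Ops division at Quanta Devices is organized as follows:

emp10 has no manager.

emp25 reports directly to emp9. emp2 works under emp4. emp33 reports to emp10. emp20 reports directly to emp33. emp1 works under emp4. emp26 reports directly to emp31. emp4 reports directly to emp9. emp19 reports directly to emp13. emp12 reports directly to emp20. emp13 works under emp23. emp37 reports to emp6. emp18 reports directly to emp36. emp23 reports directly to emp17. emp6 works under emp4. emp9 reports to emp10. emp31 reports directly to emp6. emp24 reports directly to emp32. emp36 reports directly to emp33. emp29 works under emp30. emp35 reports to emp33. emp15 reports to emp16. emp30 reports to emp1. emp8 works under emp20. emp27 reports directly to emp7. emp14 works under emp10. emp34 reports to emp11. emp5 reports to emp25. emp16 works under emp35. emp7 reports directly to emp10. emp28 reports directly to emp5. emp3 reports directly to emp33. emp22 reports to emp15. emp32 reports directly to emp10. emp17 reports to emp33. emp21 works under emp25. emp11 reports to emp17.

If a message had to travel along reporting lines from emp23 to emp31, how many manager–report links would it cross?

7

emp23 is 3 levels below emp10, and emp31 is 4 levels below emp10 (their lowest common manager). The shortest path runs up from emp23 to emp10 and back down to emp31: 3 + 4 = 7 links.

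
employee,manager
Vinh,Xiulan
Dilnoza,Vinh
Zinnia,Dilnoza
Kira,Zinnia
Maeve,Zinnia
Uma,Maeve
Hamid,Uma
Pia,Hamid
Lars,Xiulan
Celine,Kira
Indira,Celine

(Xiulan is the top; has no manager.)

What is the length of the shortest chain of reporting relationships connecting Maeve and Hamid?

2

Hamid is in Maeve's organization: the chain from Hamid up to Maeve is Hamid → Uma → Maeve, which is 2 links.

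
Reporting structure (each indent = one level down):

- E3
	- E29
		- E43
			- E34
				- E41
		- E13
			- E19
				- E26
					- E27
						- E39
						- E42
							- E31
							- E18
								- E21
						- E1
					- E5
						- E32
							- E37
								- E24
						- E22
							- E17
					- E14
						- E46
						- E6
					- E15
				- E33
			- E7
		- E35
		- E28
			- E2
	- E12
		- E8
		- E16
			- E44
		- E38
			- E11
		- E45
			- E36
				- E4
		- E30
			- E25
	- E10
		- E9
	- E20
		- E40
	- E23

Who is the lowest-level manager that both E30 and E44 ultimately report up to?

E12

E30's chain of managers is E12, E3. E44's chain of managers is E16, E12, E3. The first manager that appears in both chains is E12.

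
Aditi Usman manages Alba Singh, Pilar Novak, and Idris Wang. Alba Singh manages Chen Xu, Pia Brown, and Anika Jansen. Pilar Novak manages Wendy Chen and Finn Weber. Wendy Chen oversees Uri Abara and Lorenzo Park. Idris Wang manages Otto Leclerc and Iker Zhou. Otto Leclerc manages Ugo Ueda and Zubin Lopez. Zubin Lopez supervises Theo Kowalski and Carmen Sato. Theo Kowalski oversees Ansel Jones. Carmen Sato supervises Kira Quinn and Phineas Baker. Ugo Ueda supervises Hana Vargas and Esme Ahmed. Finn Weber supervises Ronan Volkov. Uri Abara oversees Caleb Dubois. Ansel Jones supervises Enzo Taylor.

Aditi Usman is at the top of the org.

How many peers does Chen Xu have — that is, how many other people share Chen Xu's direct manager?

Chen Xu reports to Alba Singh. Alba Singh's other direct reports are Pia Brown, Anika Jansen — 2 peers.

2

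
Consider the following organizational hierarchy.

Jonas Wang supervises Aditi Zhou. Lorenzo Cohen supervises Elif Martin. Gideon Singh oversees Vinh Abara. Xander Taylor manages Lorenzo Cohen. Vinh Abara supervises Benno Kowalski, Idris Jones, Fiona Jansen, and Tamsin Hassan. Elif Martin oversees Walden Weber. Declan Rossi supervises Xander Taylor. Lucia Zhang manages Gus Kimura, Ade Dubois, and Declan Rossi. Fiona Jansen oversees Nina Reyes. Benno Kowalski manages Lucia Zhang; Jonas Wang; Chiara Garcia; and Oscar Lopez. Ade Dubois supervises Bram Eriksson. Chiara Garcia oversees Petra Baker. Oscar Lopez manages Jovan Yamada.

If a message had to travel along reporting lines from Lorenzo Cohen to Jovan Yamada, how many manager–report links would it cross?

6

Lorenzo Cohen is 4 levels below Benno Kowalski, and Jovan Yamada is 2 levels below Benno Kowalski (their lowest common manager). The shortest path runs up from Lorenzo Cohen to Benno Kowalski and back down to Jovan Yamada: 4 + 2 = 6 links.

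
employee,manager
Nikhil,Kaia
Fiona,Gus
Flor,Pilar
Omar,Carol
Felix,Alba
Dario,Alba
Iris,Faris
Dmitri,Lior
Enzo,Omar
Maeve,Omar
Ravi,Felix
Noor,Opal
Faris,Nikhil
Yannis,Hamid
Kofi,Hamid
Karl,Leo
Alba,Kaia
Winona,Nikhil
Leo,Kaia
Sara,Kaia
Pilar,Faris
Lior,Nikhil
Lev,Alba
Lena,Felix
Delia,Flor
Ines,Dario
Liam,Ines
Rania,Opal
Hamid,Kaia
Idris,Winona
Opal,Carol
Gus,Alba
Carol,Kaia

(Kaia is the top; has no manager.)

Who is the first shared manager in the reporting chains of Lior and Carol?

Lior's chain of managers is Nikhil, Kaia. Carol's chain of managers is Kaia. The first manager that appears in both chains is Kaia.

Kaia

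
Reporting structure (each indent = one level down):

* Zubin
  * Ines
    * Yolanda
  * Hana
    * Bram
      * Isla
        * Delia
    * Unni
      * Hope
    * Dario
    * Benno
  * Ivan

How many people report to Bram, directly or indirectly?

Bram directly manages Isla. Under Isla: Delia (1). That's 2 in total.

2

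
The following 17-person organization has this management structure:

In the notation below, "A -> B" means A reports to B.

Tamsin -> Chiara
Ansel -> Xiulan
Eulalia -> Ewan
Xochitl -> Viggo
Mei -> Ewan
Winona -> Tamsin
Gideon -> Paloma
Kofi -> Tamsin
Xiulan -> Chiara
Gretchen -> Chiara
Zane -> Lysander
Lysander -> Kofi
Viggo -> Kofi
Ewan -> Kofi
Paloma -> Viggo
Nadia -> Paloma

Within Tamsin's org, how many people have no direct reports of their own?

The people in Tamsin's organization with no one reporting to them are Winona, Eulalia, Mei, Zane, Xochitl, Nadia, Gideon. That is 7.

7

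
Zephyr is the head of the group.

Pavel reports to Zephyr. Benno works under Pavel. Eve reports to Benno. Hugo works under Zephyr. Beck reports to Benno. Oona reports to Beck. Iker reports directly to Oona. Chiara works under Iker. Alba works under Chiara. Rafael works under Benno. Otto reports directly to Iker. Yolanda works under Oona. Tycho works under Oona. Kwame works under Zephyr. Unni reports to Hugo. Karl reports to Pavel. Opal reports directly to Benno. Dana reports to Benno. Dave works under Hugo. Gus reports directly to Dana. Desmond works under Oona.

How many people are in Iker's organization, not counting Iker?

Iker directly manages Chiara, Otto. Under Chiara: Alba (1). Otto has no reports. So Iker's organization is 2 direct reports plus everyone under them: 2 + 1 = 3.

3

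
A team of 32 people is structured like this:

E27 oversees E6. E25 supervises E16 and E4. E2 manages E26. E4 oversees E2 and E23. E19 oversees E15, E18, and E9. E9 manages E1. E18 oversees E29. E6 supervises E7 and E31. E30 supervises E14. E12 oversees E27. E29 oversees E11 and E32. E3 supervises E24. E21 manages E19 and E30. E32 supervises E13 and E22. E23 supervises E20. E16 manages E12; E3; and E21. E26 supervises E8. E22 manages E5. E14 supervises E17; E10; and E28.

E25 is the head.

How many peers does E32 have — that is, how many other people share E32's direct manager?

E32 reports to E29. E29's other direct reports are E11 — 1 peer.

1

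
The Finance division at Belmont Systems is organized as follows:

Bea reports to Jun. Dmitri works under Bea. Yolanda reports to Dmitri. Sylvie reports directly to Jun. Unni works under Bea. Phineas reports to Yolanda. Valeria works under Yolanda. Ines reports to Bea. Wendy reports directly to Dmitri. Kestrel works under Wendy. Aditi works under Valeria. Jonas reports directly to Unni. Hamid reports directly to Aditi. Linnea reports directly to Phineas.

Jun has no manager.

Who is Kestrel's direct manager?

Kestrel reports directly to Wendy.

Wendy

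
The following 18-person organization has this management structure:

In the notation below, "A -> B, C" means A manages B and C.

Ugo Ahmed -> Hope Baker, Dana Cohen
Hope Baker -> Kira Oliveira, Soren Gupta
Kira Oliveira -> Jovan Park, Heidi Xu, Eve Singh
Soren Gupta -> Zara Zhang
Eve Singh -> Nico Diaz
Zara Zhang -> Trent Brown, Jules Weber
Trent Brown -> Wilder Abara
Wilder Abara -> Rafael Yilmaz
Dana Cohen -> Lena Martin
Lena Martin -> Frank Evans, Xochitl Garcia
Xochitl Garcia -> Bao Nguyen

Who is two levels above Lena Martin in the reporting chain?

Lena Martin reports to Dana Cohen, and Dana Cohen reports to Ugo Ahmed. So Lena Martin's skip-level manager is Ugo Ahmed.

Ugo Ahmed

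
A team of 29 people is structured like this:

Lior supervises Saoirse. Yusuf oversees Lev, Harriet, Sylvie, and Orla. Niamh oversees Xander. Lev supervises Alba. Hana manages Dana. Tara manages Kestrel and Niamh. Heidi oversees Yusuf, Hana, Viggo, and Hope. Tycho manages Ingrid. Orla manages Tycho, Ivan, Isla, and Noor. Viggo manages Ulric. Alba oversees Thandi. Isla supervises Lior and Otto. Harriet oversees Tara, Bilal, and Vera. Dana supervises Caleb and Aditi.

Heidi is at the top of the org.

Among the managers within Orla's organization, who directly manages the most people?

Orla

Direct-report counts within Orla's organization: Orla has 4; Isla has 2; Lior has 1; Tycho has 1. The largest is 4, held by Orla.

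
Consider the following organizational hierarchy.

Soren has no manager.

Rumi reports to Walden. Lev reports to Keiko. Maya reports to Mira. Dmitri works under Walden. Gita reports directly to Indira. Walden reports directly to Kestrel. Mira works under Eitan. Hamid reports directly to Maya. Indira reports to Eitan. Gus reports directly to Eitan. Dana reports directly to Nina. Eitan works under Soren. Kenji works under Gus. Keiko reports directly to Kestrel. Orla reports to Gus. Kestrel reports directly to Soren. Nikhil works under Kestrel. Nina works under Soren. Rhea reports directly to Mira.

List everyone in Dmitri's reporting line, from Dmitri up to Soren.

Dmitri -> Walden -> Kestrel -> Soren

Dmitri reports to Walden. Walden reports to Kestrel. Kestrel reports to Soren. Soren is at the top.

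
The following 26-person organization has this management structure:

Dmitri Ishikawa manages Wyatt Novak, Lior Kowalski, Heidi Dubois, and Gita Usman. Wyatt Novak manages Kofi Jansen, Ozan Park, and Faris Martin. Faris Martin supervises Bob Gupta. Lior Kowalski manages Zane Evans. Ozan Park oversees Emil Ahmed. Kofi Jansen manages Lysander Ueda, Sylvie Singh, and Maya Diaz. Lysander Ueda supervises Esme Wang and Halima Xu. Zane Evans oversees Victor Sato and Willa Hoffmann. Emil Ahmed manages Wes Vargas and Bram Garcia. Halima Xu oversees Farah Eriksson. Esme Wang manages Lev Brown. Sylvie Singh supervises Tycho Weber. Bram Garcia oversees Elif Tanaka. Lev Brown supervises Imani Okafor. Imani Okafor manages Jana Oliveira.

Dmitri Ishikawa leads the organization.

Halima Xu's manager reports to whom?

Kofi Jansen

Halima Xu reports to Lysander Ueda, and Lysander Ueda reports to Kofi Jansen. So Halima Xu's skip-level manager is Kofi Jansen.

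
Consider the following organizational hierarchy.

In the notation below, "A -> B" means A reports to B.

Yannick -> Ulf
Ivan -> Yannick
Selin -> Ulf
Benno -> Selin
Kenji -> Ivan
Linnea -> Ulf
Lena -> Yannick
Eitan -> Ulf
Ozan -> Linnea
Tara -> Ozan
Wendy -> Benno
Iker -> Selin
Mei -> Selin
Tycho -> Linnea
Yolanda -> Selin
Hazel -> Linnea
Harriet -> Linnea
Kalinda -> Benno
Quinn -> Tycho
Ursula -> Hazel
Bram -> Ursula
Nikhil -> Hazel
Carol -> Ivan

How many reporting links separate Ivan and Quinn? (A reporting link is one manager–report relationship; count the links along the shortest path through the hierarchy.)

Ivan is 2 levels below Ulf, and Quinn is 3 levels below Ulf (their lowest common manager). The shortest path runs up from Ivan to Ulf and back down to Quinn: 2 + 3 = 5 links.

5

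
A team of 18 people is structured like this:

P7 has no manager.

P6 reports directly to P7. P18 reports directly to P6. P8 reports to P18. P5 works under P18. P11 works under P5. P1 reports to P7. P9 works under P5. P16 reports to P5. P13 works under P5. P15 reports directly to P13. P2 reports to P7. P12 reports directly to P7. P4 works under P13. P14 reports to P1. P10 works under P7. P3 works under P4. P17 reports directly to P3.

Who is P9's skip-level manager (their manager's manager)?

P18

P9 reports to P5, and P5 reports to P18. So P9's skip-level manager is P18.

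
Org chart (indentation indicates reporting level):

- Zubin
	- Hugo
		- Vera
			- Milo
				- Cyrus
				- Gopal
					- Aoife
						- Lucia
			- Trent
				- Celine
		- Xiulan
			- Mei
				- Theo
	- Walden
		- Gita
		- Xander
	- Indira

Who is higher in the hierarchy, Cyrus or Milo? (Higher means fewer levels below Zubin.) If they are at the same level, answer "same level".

Milo

Cyrus is 4 levels below Zubin; Milo is 3. Milo is higher.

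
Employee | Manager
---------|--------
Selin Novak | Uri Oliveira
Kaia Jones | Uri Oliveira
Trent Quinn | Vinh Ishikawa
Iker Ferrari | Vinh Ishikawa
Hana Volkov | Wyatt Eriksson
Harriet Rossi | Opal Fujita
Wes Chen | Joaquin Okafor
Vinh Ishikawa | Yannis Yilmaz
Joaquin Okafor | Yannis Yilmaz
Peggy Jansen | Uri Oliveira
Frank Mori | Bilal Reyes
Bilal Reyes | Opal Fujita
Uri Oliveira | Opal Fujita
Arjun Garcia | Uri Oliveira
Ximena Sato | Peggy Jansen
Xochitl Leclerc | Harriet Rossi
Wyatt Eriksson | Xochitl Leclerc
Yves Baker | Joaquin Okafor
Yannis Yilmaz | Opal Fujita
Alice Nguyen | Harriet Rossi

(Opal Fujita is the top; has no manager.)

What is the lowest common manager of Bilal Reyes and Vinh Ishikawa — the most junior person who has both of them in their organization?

Opal Fujita

Bilal Reyes's chain of managers is Opal Fujita. Vinh Ishikawa's chain of managers is Yannis Yilmaz, Opal Fujita. The first manager that appears in both chains is Opal Fujita.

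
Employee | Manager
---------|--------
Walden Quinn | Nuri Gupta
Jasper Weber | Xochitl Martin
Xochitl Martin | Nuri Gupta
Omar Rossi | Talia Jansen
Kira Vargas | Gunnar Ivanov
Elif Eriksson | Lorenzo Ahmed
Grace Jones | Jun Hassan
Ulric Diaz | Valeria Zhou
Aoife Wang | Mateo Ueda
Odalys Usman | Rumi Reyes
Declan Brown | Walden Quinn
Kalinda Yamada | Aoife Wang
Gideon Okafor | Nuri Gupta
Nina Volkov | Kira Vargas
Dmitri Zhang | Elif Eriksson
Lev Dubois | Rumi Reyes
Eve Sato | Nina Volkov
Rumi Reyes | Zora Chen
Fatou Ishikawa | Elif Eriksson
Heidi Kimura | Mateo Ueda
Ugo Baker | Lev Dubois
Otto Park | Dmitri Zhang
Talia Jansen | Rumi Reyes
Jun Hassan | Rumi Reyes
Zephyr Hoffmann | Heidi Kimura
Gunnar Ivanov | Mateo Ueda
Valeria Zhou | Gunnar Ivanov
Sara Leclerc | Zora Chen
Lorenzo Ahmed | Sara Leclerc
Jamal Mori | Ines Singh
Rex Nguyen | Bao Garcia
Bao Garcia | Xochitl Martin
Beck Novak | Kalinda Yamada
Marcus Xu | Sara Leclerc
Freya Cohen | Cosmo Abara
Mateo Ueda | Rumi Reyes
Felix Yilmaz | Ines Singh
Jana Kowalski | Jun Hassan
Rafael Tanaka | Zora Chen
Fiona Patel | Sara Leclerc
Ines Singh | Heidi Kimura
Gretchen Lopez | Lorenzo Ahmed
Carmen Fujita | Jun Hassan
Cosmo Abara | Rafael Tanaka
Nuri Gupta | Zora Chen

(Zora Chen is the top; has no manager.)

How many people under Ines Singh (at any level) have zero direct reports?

The people in Ines Singh's organization with no one reporting to them are Felix Yilmaz, Jamal Mori. That is 2.

2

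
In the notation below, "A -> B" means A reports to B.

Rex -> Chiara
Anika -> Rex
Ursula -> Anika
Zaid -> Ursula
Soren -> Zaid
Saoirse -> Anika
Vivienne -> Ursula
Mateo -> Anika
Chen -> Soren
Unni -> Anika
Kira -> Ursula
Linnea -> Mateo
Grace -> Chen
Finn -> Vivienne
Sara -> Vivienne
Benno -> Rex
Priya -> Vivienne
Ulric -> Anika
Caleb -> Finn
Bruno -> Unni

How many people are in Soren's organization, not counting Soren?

2

Soren directly manages Chen. Under Chen: Grace (1). That's 2 in total.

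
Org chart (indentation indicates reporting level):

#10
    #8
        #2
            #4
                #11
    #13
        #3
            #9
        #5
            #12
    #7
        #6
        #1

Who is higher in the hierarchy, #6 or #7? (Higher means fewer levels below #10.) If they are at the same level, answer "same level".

#6 is 2 levels below #10; #7 is 1. #7 is higher.

#7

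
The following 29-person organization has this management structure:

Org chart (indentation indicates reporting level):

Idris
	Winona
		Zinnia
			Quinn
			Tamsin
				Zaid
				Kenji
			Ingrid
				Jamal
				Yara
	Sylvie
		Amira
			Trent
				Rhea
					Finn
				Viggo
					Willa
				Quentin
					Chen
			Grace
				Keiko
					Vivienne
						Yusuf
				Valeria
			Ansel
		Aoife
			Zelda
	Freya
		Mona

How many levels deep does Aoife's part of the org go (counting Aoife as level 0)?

The longest chain under Aoife runs Aoife → Zelda, which is 1 level below Aoife.

1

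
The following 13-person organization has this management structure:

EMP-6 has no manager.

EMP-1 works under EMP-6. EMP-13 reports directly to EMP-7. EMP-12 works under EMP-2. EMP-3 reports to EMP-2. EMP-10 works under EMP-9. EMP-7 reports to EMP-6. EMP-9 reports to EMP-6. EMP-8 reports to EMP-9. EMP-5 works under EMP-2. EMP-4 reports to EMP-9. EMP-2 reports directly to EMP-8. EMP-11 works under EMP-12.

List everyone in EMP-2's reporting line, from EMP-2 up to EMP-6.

EMP-2 reports to EMP-8. EMP-8 reports to EMP-9. EMP-9 reports to EMP-6. EMP-6 is at the top.

EMP-2 -> EMP-8 -> EMP-9 -> EMP-6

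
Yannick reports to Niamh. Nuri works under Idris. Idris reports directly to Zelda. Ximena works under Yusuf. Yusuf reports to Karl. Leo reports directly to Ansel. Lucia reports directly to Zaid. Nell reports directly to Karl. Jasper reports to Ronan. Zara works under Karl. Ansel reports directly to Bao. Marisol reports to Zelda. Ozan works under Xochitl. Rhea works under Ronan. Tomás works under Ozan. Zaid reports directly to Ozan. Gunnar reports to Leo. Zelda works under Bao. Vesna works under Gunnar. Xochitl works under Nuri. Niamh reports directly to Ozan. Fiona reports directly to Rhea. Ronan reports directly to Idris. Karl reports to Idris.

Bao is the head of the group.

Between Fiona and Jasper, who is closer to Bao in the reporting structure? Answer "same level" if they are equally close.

Jasper

Fiona is 5 levels below Bao; Jasper is 4. Jasper is higher.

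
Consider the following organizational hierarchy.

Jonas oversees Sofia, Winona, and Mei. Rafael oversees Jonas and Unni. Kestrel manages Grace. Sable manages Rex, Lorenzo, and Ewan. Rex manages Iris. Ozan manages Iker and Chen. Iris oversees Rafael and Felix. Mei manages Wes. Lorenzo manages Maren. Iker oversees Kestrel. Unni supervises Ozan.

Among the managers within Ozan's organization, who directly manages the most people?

Ozan

Direct-report counts within Ozan's organization: Ozan has 2; Iker has 1; Kestrel has 1. The largest is 2, held by Ozan.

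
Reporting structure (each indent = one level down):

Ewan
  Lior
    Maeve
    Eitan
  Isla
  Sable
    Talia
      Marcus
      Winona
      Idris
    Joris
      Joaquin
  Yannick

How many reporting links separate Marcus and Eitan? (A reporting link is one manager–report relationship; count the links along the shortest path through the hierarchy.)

Marcus is 3 levels below Ewan, and Eitan is 2 levels below Ewan (their lowest common manager). The shortest path runs up from Marcus to Ewan and back down to Eitan: 3 + 2 = 5 links.

5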